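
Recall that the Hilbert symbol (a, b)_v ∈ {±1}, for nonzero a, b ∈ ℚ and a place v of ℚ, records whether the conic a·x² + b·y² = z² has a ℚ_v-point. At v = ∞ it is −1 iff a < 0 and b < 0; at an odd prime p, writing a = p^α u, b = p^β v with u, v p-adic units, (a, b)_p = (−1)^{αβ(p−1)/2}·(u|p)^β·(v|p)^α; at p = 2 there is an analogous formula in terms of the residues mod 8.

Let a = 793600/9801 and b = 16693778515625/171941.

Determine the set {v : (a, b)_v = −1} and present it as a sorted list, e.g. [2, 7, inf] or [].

(a, b) ≡ (31, 905293) mod (ℚ^×)²; places V = {2, 3, 5, 7, 11, 19, 29, 31, 37, 53, ∞}.
(a,b)_53: α=0, u≡32; β=1, v≡16 (mod 53); (32|53)=-1, (16|53)=+1; sign (−1)^0·-1^1·+1^0 = -1.
(a,b)_29: α=0, u≡14; β=-1, v≡28 (mod 29); (14|29)=-1, (28|29)=+1; sign (−1)^0·-1^-1·+1^0 = -1.
(a,b)_3: α=-4, u≡1; β=0, v≡1 (mod 3); (1|3)=+1, (1|3)=+1; sign (−1)^0·+1^0·+1^-4 = +1.
(a,b)_∞: sgn(31)=+, sgn(905293)=+, so +1.
(a,b)_31: α=1, u≡5; β=1, v≡1 (mod 31); (5|31)=+1, (1|31)=+1; sign (−1)^1·+1^1·+1^1 = -1.
(a,b)_11: α=-2, u≡4; β=-2, v≡1 (mod 11); (4|11)=+1, (1|11)=+1; sign (−1)^0·+1^-2·+1^-2 = +1.
(a,b)_37: α=0, u≡31; β=2, v≡23 (mod 37); (31|37)=-1, (23|37)=-1; sign (−1)^0·-1^2·-1^0 = +1.
(a,b)_7: α=0, u≡3; β=-2, v≡4 (mod 7); (3|7)=-1, (4|7)=+1; sign (−1)^0·-1^-2·+1^0 = +1.
(a,b)_19: α=0, u≡10; β=1, v≡15 (mod 19); (10|19)=-1, (15|19)=-1; sign (−1)^0·-1^1·-1^0 = -1.
(a,b)_2: α=10, β=0; u≡7, v≡5 (mod 8); ε(u)ε(v)=1·0, αω(v)=10·1, βω(u)=0·0; sum ≡ 0  ⇒  +1.
(a,b)_5: α=2, u≡4; β=8, v≡3 (mod 5); (4|5)=+1, (3|5)=-1; sign (−1)^0·+1^8·-1^2 = +1.
(31, 905293 / ℚ) ramifies at {19, 29, 31, 53}: a division algebra.

[19, 29, 31, 53]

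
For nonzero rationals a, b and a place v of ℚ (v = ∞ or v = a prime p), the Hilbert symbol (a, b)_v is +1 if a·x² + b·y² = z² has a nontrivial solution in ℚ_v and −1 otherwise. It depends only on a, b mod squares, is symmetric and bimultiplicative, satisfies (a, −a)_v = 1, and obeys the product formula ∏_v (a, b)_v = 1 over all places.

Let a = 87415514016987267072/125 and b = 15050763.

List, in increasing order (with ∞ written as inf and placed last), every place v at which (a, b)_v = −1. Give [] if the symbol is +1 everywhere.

(a, b) ≡ (51935, 1672307) mod (ℚ^×)²; places V = {2, 3, 5, 7, 13, 17, 23, 47, ∞}.
(a,b)_∞: sgn(51935)=+, sgn(1672307)=+, so +1.
(a,b)_13: α=3, u≡12; β=1, v≡10 (mod 13); (12|13)=+1, (10|13)=+1; sign (−1)^0·+1^1·+1^3 = +1.
(a,b)_5: α=-3, u≡2; β=0, v≡3 (mod 5); (2|5)=-1, (3|5)=-1; sign (−1)^0·-1^0·-1^-3 = -1.
(a,b)_3: α=2, u≡2; β=2, v≡2 (mod 3); (2|3)=-1, (2|3)=-1; sign (−1)^0·-1^2·-1^2 = +1.
(a,b)_47: α=3, u≡18; β=1, v≡18 (mod 47); (18|47)=+1, (18|47)=+1; sign (−1)^1·+1^1·+1^3 = -1.
(a,b)_7: α=0, u≡4; β=1, v≡3 (mod 7); (4|7)=+1, (3|7)=-1; sign (−1)^0·+1^1·-1^0 = +1.
(a,b)_2: α=14, β=0; u≡7, v≡3 (mod 8); ε(u)ε(v)=1·1, αω(v)=14·1, βω(u)=0·0; sum ≡ 1  ⇒  -1.
(a,b)_23: α=2, u≡9; β=1, v≡8 (mod 23); (9|23)=+1, (8|23)=+1; sign (−1)^0·+1^1·+1^2 = +1.
(a,b)_17: α=3, u≡12; β=1, v≡13 (mod 17); (12|17)=-1, (13|17)=+1; sign (−1)^0·-1^1·+1^3 = -1.
Ram(51935, 1672307) = {2, 5, 17, 47}; no ℚ_2-point on the conic.

[2, 5, 17, 47]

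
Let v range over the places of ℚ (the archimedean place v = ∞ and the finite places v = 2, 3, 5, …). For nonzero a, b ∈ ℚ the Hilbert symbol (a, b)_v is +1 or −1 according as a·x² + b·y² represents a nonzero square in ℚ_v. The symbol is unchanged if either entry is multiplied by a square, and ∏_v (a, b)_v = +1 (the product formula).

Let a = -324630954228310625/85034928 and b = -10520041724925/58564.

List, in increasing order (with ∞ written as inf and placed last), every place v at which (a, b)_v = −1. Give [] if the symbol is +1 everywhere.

[3, 19, 31, inf]

(a, b) ≡ (-10526019, -1503717) mod (ℚ^×)²; places V = {2, 3, 5, 7, 11, 19, 23, 31, 37, ∞}.
(a,b)_2: α=-4, β=-2; u≡5, v≡3 (mod 8); ε(u)ε(v)=0·1, αω(v)=-4·1, βω(u)=-2·1; sum ≡ 0  ⇒  +1.
(a,b)_3: α=-1, u≡1; β=1, v≡1 (mod 3); (1|3)=+1, (1|3)=+1; sign (−1)^1·+1^1·+1^-1 = -1.
(a,b)_23: α=7, u≡12; β=5, v≡11 (mod 23); (12|23)=+1, (11|23)=-1; sign (−1)^1·+1^5·-1^7 = +1.
(a,b)_37: α=1, u≡31; β=1, v≡23 (mod 37); (31|37)=-1, (23|37)=-1; sign (−1)^0·-1^1·-1^1 = +1.
(a,b)_11: α=-6, u≡7; β=-4, v≡1 (mod 11); (7|11)=-1, (1|11)=+1; sign (−1)^0·-1^-4·+1^-6 = +1.
(a,b)_5: α=4, u≡1; β=2, v≡2 (mod 5); (1|5)=+1, (2|5)=-1; sign (−1)^0·+1^2·-1^4 = +1.
(a,b)_7: α=1, u≡1; β=0, v≡1 (mod 7); (1|7)=+1, (1|7)=+1; sign (−1)^0·+1^0·+1^1 = +1.
(a,b)_31: α=1, u≡28; β=1, v≡5 (mod 31); (28|31)=+1, (5|31)=+1; sign (−1)^1·+1^1·+1^1 = -1.
(a,b)_∞: sgn(-10526019)=−, sgn(-1503717)=−, so -1.
(a,b)_19: α=1, u≡17; β=1, v≡4 (mod 19); (17|19)=+1, (4|19)=+1; sign (−1)^1·+1^1·+1^1 = -1.
|Ram(-10526019, -1503717)| = 4, even; anisotropic at {3, 19, 31, ∞}.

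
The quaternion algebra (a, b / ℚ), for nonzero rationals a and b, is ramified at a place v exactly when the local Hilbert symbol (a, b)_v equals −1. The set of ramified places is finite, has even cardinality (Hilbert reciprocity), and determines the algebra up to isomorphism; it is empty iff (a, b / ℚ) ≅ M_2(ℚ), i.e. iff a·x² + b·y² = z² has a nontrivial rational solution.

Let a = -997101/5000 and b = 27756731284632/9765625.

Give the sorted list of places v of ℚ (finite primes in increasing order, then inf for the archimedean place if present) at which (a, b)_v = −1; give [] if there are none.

[2, 7]

(a, b) ≡ (-4522, 38) mod (ℚ^×)²; places V = {2, 3, 5, 7, 17, 19, ∞}.
(a,b)_5: α=-4, u≡3; β=-10, v≡2 (mod 5); (3|5)=-1, (2|5)=-1; sign (−1)^0·-1^-10·-1^-4 = +1.
(a,b)_17: α=1, u≡7; β=2, v≡13 (mod 17); (7|17)=-1, (13|17)=+1; sign (−1)^0·-1^2·+1^1 = +1.
(a,b)_7: α=3, u≡6; β=4, v≡6 (mod 7); (6|7)=-1, (6|7)=-1; sign (−1)^0·-1^4·-1^3 = -1.
(a,b)_19: α=1, u≡6; β=3, v≡2 (mod 19); (6|19)=+1, (2|19)=-1; sign (−1)^1·+1^3·-1^1 = +1.
(a,b)_3: α=2, u≡2; β=6, v≡2 (mod 3); (2|3)=-1, (2|3)=-1; sign (−1)^0·-1^6·-1^2 = +1.
(a,b)_∞: sgn(-4522)=−, sgn(38)=+, so +1.
(a,b)_2: α=-3, β=3; u≡3, v≡3 (mod 8); ε(u)ε(v)=1·1, αω(v)=-3·1, βω(u)=3·1; sum ≡ 1  ⇒  -1.
(-4522, 38 / ℚ) ramifies at {2, 7}: a division algebra.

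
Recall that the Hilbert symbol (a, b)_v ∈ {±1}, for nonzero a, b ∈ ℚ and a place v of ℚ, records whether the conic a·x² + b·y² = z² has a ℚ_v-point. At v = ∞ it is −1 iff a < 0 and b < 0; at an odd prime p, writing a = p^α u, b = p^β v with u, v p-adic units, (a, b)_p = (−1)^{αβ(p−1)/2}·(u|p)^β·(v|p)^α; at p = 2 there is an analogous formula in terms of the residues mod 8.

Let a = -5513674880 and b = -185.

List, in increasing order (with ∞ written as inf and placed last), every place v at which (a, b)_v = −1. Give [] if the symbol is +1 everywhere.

Mod squares: a ≡ -62930, b ≡ -185. Check v ∈ {∞, 2, 5, 7, 29, 31, 37}.
v=2: v_2(a)=7, v_2(b)=0; units ≡ 7, 7 (mod 8); ε·ε+αω+βω = 1·1+7·0+0·0 ≡ 1  ⇒  (a,b)_2 = -1.
v=29: a=29^1·(≡6), b=29^0·(≡18) mod 29; (6|29)=+1, (18|29)=-1; (−1)^{1·0·14}·(+1)^0·(-1)^1 = -1.
v=∞: -62930 < 0 and -185 < 0  ⇒  (a,b)_∞ = -1.
v=5: a=5^1·(≡4), b=5^1·(≡3) mod 5; (4|5)=+1, (3|5)=-1; (−1)^{1·1·2}·(+1)^1·(-1)^1 = -1.
v=7: a=7^1·(≡6), b=7^0·(≡4) mod 7; (6|7)=-1, (4|7)=+1; (−1)^{1·0·3}·(-1)^0·(+1)^1 = +1.
v=31: a=31^1·(≡5), b=31^0·(≡1) mod 31; (5|31)=+1, (1|31)=+1; (−1)^{1·0·15}·(+1)^0·(+1)^1 = +1.
v=37: a=37^2·(≡4), b=37^1·(≡32) mod 37; (4|37)=+1, (32|37)=-1; (−1)^{2·1·18}·(+1)^1·(-1)^2 = +1.
Ram(-62930, -185) = {2, 5, 29, ∞}; no ℚ_2-point on the conic.

[2, 5, 29, inf]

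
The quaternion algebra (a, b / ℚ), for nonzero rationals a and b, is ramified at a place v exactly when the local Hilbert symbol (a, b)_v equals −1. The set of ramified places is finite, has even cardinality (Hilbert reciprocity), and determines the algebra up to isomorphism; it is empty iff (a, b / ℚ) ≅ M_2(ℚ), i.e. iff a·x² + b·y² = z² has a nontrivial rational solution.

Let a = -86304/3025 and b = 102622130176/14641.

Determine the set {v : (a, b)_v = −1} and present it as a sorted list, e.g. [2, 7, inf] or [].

[2, 29]

Mod squares: a ≡ -5394, b ≡ 31. Check v ∈ {∞, 2, 3, 5, 11, 29, 31}.
v=∞: -5394 < 0 and 31 > 0  ⇒  (a,b)_∞ = +1.
v=31: a=31^1·(≡21), b=31^3·(≡19) mod 31; (21|31)=-1, (19|31)=+1; (−1)^{1·3·15}·(-1)^3·(+1)^1 = +1.
v=3: a=3^1·(≡2), b=3^0·(≡1) mod 3; (2|3)=-1, (1|3)=+1; (−1)^{1·0·1}·(-1)^0·(+1)^1 = +1.
v=2: v_2(a)=5, v_2(b)=12; units ≡ 7, 7 (mod 8); ε·ε+αω+βω = 1·1+5·0+12·0 ≡ 1  ⇒  (a,b)_2 = -1.
v=11: a=11^-2·(≡8), b=11^-4·(≡5) mod 11; (8|11)=-1, (5|11)=+1; (−1)^{-2·-4·5}·(-1)^-4·(+1)^-2 = +1.
v=29: a=29^1·(≡27), b=29^2·(≡15) mod 29; (27|29)=-1, (15|29)=-1; (−1)^{1·2·14}·(-1)^2·(-1)^1 = -1.
v=5: a=5^-2·(≡1), b=5^0·(≡1) mod 5; (1|5)=+1, (1|5)=+1; (−1)^{-2·0·2}·(+1)^0·(+1)^-2 = +1.
(-5394, 31 / ℚ) ramifies at {2, 29}: a division algebra.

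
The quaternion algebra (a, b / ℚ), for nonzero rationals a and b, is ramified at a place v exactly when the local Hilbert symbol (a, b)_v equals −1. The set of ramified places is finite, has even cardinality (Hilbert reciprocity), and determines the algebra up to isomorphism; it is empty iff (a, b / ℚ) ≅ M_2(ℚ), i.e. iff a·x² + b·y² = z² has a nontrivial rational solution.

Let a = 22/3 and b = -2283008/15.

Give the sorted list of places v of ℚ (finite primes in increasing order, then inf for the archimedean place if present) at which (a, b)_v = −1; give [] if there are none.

Mod squares: a ≡ 66, b ≡ -2730. Check v ∈ {∞, 2, 3, 5, 7, 11, 13}.
v=7: a=7^0·(≡5), b=7^3·(≡1) mod 7; (5|7)=-1, (1|7)=+1; (−1)^{0·3·3}·(-1)^3·(+1)^0 = -1.
v=2: v_2(a)=1, v_2(b)=9; units ≡ 1, 3 (mod 8); ε·ε+αω+βω = 0·1+1·1+9·0 ≡ 1  ⇒  (a,b)_2 = -1.
v=3: a=3^-1·(≡1), b=3^-1·(≡2) mod 3; (1|3)=+1, (2|3)=-1; (−1)^{-1·-1·1}·(+1)^-1·(-1)^-1 = +1.
v=11: a=11^1·(≡8), b=11^0·(≡5) mod 11; (8|11)=-1, (5|11)=+1; (−1)^{1·0·5}·(-1)^0·(+1)^1 = +1.
v=5: a=5^0·(≡4), b=5^-1·(≡4) mod 5; (4|5)=+1, (4|5)=+1; (−1)^{0·-1·2}·(+1)^-1·(+1)^0 = +1.
v=13: a=13^0·(≡3), b=13^1·(≡7) mod 13; (3|13)=+1, (7|13)=-1; (−1)^{0·1·6}·(+1)^1·(-1)^0 = +1.
v=∞: 66 > 0 and -2730 < 0  ⇒  (a,b)_∞ = +1.
Ram(66, -2730) = {2, 7}; no ℚ_2-point on the conic.

[2, 7]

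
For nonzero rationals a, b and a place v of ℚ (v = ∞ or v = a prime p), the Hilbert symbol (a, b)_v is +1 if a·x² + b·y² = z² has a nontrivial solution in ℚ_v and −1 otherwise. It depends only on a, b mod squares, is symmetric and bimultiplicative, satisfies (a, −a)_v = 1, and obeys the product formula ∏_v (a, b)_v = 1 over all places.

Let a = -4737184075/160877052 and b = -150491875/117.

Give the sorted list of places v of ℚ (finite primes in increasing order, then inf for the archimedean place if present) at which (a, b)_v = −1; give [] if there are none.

[13, inf]

(a, b) ≡ (-4669, -8671) mod (ℚ^×)²; places V = {2, 3, 5, 7, 13, 17, 19, 23, 29, 41, 47, ∞}.
(a,b)_19: α=0, u≡9; β=2, v≡14 (mod 19); (9|19)=+1, (14|19)=-1; sign (−1)^0·+1^2·-1^0 = +1.
(a,b)_7: α=-1, u≡6; β=0, v≡1 (mod 7); (6|7)=-1, (1|7)=+1; sign (−1)^0·-1^0·+1^-1 = +1.
(a,b)_2: α=-2, β=0; u≡3, v≡1 (mod 8); ε(u)ε(v)=1·0, αω(v)=-2·0, βω(u)=0·1; sum ≡ 0  ⇒  +1.
(a,b)_29: α=1, u≡7; β=1, v≡1 (mod 29); (7|29)=+1, (1|29)=+1; sign (−1)^0·+1^1·+1^1 = +1.
(a,b)_23: α=1, u≡13; β=1, v≡15 (mod 23); (13|23)=+1, (15|23)=-1; sign (−1)^1·+1^1·-1^1 = +1.
(a,b)_41: α=2, u≡40; β=0, v≡31 (mod 41); (40|41)=+1, (31|41)=+1; sign (−1)^0·+1^0·+1^2 = +1.
(a,b)_17: α=-2, u≡7; β=0, v≡2 (mod 17); (7|17)=-1, (2|17)=+1; sign (−1)^0·-1^0·+1^-2 = +1.
(a,b)_5: α=2, u≡1; β=4, v≡4 (mod 5); (1|5)=+1, (4|5)=+1; sign (−1)^0·+1^4·+1^2 = +1.
(a,b)_3: α=-2, u≡2; β=-2, v≡2 (mod 3); (2|3)=-1, (2|3)=-1; sign (−1)^0·-1^-2·-1^-2 = +1.
(a,b)_∞: sgn(-4669)=−, sgn(-8671)=−, so -1.
(a,b)_13: α=2, u≡5; β=-1, v≡10 (mod 13); (5|13)=-1, (10|13)=+1; sign (−1)^0·-1^-1·+1^2 = -1.
(a,b)_47: α=-2, u≡46; β=0, v≡27 (mod 47); (46|47)=-1, (27|47)=+1; sign (−1)^0·-1^0·+1^-2 = +1.
(-4669, -8671 / ℚ) ramifies at {13, ∞}: a division algebra.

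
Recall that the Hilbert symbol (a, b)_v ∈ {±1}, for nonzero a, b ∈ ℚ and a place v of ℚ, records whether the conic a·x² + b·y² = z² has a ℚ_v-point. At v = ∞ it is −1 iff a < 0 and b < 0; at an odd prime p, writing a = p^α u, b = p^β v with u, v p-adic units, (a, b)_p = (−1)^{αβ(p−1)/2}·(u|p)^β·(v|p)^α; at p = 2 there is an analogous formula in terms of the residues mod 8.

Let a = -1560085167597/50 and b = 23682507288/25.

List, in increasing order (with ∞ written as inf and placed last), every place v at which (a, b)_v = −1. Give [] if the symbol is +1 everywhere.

[2, 3, 11, 17, 19, 31]

Mod squares: a ≡ -38874, b ≡ 21318. Check v ∈ {∞, 2, 3, 5, 11, 17, 19, 31}.
v=31: a=31^3·(≡17), b=31^2·(≡15) mod 31; (17|31)=-1, (15|31)=-1; (−1)^{3·2·15}·(-1)^2·(-1)^3 = -1.
v=2: v_2(a)=-1, v_2(b)=3; units ≡ 3, 3 (mod 8); ε·ε+αω+βω = 1·1+-1·1+3·1 ≡ 1  ⇒  (a,b)_2 = -1.
v=19: a=19^1·(≡6), b=19^1·(≡4) mod 19; (6|19)=+1, (4|19)=+1; (−1)^{1·1·9}·(+1)^1·(+1)^1 = -1.
v=∞: -38874 < 0 and 21318 > 0  ⇒  (a,b)_∞ = +1.
v=3: a=3^1·(≡2), b=3^1·(≡2) mod 3; (2|3)=-1, (2|3)=-1; (−1)^{1·1·1}·(-1)^1·(-1)^1 = -1.
v=17: a=17^4·(≡3), b=17^3·(≡16) mod 17; (3|17)=-1, (16|17)=+1; (−1)^{4·3·8}·(-1)^3·(+1)^4 = -1.
v=5: a=5^-2·(≡4), b=5^-2·(≡3) mod 5; (4|5)=+1, (3|5)=-1; (−1)^{-2·-2·2}·(+1)^-2·(-1)^-2 = +1.
v=11: a=11^1·(≡2), b=11^1·(≡10) mod 11; (2|11)=-1, (10|11)=-1; (−1)^{1·1·5}·(-1)^1·(-1)^1 = -1.
Ram(-38874, 21318) = {2, 3, 11, 17, 19, 31}; no ℚ_2-point on the conic.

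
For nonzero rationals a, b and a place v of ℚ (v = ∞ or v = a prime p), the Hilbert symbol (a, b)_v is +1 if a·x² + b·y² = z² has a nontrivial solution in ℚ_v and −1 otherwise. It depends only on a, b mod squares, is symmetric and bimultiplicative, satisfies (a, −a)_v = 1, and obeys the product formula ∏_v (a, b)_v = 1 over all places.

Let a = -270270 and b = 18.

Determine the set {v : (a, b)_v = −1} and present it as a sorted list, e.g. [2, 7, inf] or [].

[3, 5, 11, 13]

Mod squares: a ≡ -30030, b ≡ 2. Check v ∈ {∞, 2, 3, 5, 7, 11, 13}.
v=11: a=11^1·(≡4), b=11^0·(≡7) mod 11; (4|11)=+1, (7|11)=-1; (−1)^{1·0·5}·(+1)^0·(-1)^1 = -1.
v=∞: -30030 < 0 and 2 > 0  ⇒  (a,b)_∞ = +1.
v=2: v_2(a)=1, v_2(b)=1; units ≡ 1, 1 (mod 8); ε·ε+αω+βω = 0·0+1·0+1·0 ≡ 0  ⇒  (a,b)_2 = +1.
v=13: a=13^1·(≡10), b=13^0·(≡5) mod 13; (10|13)=+1, (5|13)=-1; (−1)^{1·0·6}·(+1)^0·(-1)^1 = -1.
v=5: a=5^1·(≡1), b=5^0·(≡3) mod 5; (1|5)=+1, (3|5)=-1; (−1)^{1·0·2}·(+1)^0·(-1)^1 = -1.
v=7: a=7^1·(≡2), b=7^0·(≡4) mod 7; (2|7)=+1, (4|7)=+1; (−1)^{1·0·3}·(+1)^0·(+1)^1 = +1.
v=3: a=3^3·(≡1), b=3^2·(≡2) mod 3; (1|3)=+1, (2|3)=-1; (−1)^{3·2·1}·(+1)^2·(-1)^3 = -1.
|Ram(-30030, 2)| = 4, even; anisotropic at {3, 5, 11, 13}.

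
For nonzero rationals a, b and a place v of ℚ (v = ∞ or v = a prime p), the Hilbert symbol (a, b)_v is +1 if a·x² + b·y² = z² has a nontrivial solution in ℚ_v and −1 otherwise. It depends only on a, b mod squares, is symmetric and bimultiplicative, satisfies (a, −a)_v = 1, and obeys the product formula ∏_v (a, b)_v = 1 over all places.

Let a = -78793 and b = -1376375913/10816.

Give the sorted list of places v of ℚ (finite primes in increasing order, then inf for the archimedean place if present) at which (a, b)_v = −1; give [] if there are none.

Mod squares: a ≡ -78793, b ≡ -159137. Check v ∈ {∞, 2, 3, 11, 13, 17, 19, 23, 29, 31, 37}.
v=3: a=3^0·(≡2), b=3^2·(≡1) mod 3; (2|3)=-1, (1|3)=+1; (−1)^{0·2·1}·(-1)^2·(+1)^0 = +1.
v=37: a=37^0·(≡17), b=37^1·(≡16) mod 37; (17|37)=-1, (16|37)=+1; (−1)^{0·1·18}·(-1)^1·(+1)^0 = -1.
v=29: a=29^1·(≡9), b=29^0·(≡11) mod 29; (9|29)=+1, (11|29)=-1; (−1)^{1·0·14}·(+1)^0·(-1)^1 = -1.
v=13: a=13^1·(≡10), b=13^-2·(≡3) mod 13; (10|13)=+1, (3|13)=+1; (−1)^{1·-2·6}·(+1)^-2·(+1)^1 = +1.
v=17: a=17^0·(≡2), b=17^1·(≡11) mod 17; (2|17)=+1, (11|17)=-1; (−1)^{0·1·8}·(+1)^1·(-1)^0 = +1.
v=2: v_2(a)=0, v_2(b)=-6; units ≡ 7, 7 (mod 8); ε·ε+αω+βω = 1·1+0·0+-6·0 ≡ 1  ⇒  (a,b)_2 = -1.
v=23: a=23^0·(≡5), b=23^1·(≡16) mod 23; (5|23)=-1, (16|23)=+1; (−1)^{0·1·11}·(-1)^1·(+1)^0 = -1.
v=∞: -78793 < 0 and -159137 < 0  ⇒  (a,b)_∞ = -1.
v=11: a=11^1·(≡9), b=11^1·(≡9) mod 11; (9|11)=+1, (9|11)=+1; (−1)^{1·1·5}·(+1)^1·(+1)^1 = -1.
v=19: a=19^1·(≡14), b=19^0·(≡17) mod 19; (14|19)=-1, (17|19)=+1; (−1)^{1·0·9}·(-1)^0·(+1)^1 = +1.
v=31: a=31^0·(≡9), b=31^2·(≡11) mod 31; (9|31)=+1, (11|31)=-1; (−1)^{0·2·15}·(+1)^2·(-1)^0 = +1.
|Ram(-78793, -159137)| = 6, even; anisotropic at {2, 11, 23, 29, 37, ∞}.

[2, 11, 23, 29, 37, inf]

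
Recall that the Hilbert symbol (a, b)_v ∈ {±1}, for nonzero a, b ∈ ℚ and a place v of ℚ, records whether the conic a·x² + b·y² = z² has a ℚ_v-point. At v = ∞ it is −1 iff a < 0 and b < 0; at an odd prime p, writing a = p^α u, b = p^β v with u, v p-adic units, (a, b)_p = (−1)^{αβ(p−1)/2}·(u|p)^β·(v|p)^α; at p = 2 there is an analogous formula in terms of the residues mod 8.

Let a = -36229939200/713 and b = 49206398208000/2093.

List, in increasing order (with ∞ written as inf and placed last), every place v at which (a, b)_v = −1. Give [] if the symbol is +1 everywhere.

[3, 7]

Mod squares: a ≡ -194649, b ≡ 34597290. Check v ∈ {∞, 2, 3, 5, 7, 11, 13, 19, 23, 29, 31}.
v=29: a=29^0·(≡20), b=29^1·(≡19) mod 29; (20|29)=+1, (19|29)=-1; (−1)^{0·1·14}·(+1)^1·(-1)^0 = +1.
v=31: a=31^-1·(≡16), b=31^2·(≡4) mod 31; (16|31)=+1, (4|31)=+1; (−1)^{-1·2·15}·(+1)^2·(+1)^-1 = +1.
v=2: v_2(a)=16, v_2(b)=11; units ≡ 7, 5 (mod 8); ε·ε+αω+βω = 1·0+16·1+11·0 ≡ 0  ⇒  (a,b)_2 = +1.
v=∞: -194649 < 0 and 34597290 > 0  ⇒  (a,b)_∞ = +1.
v=11: a=11^0·(≡2), b=11^2·(≡10) mod 11; (2|11)=-1, (10|11)=-1; (−1)^{0·2·5}·(-1)^2·(-1)^0 = +1.
v=3: a=3^5·(≡1), b=3^1·(≡1) mod 3; (1|3)=+1, (1|3)=+1; (−1)^{5·1·1}·(+1)^1·(+1)^5 = -1.
v=13: a=13^1·(≡3), b=13^-1·(≡4) mod 13; (3|13)=+1, (4|13)=+1; (−1)^{1·-1·6}·(+1)^-1·(+1)^1 = +1.
v=23: a=23^-1·(≡12), b=23^-1·(≡20) mod 23; (12|23)=+1, (20|23)=-1; (−1)^{-1·-1·11}·(+1)^-1·(-1)^-1 = +1.
v=7: a=7^1·(≡2), b=7^-1·(≡1) mod 7; (2|7)=+1, (1|7)=+1; (−1)^{1·-1·3}·(+1)^-1·(+1)^1 = -1.
v=19: a=19^0·(≡9), b=19^1·(≡16) mod 19; (9|19)=+1, (16|19)=+1; (−1)^{0·1·9}·(+1)^1·(+1)^0 = +1.
v=5: a=5^2·(≡4), b=5^3·(≡3) mod 5; (4|5)=+1, (3|5)=-1; (−1)^{2·3·2}·(+1)^3·(-1)^2 = +1.
|Ram(-194649, 34597290)| = 2, even; anisotropic at {3, 7}.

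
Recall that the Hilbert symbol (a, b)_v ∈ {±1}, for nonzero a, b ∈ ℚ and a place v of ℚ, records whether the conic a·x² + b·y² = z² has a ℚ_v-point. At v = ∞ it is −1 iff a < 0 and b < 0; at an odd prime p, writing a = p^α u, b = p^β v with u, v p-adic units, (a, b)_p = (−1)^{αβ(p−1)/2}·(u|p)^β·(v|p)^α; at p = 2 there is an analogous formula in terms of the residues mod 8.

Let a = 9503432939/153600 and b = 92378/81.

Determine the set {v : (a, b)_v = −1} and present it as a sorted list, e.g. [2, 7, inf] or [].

(a, b) ≡ (66, 92378) mod (ℚ^×)²; places V = {2, 3, 5, 7, 11, 13, 17, 19, ∞}.
(a,b)_19: α=2, u≡5; β=1, v≡11 (mod 19); (5|19)=+1, (11|19)=+1; sign (−1)^0·+1^1·+1^2 = +1.
(a,b)_13: α=2, u≡10; β=1, v≡7 (mod 13); (10|13)=+1, (7|13)=-1; sign (−1)^0·+1^1·-1^2 = +1.
(a,b)_3: α=-1, u≡1; β=-4, v≡2 (mod 3); (1|3)=+1, (2|3)=-1; sign (−1)^0·+1^-4·-1^-1 = -1.
(a,b)_11: α=1, u≡8; β=1, v≡4 (mod 11); (8|11)=-1, (4|11)=+1; sign (−1)^1·-1^1·+1^1 = +1.
(a,b)_7: α=2, u≡3; β=0, v≡5 (mod 7); (3|7)=-1, (5|7)=-1; sign (−1)^0·-1^0·-1^2 = +1.
(a,b)_5: α=-2, u≡1; β=0, v≡3 (mod 5); (1|5)=+1, (3|5)=-1; sign (−1)^0·+1^0·-1^-2 = +1.
(a,b)_17: α=2, u≡4; β=1, v≡10 (mod 17); (4|17)=+1, (10|17)=-1; sign (−1)^0·+1^1·-1^2 = +1.
(a,b)_∞: sgn(66)=+, sgn(92378)=+, so +1.
(a,b)_2: α=-11, β=1; u≡1, v≡5 (mod 8); ε(u)ε(v)=0·0, αω(v)=-11·1, βω(u)=1·0; sum ≡ 1  ⇒  -1.
|Ram(66, 92378)| = 2, even; anisotropic at {2, 3}.

[2, 3]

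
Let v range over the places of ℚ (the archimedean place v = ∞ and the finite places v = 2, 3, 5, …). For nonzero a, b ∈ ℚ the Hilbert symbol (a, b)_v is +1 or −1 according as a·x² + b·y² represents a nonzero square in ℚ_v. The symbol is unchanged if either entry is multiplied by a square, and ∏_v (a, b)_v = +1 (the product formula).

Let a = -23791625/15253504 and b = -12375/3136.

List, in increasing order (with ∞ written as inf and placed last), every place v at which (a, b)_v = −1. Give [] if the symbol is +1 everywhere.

[5, 11, 19, inf]

(a, b) ≡ (-1235, -55) mod (ℚ^×)²; places V = {2, 3, 5, 7, 11, 13, 19, ∞}.
(a,b)_2: α=-14, β=-6; u≡5, v≡1 (mod 8); ε(u)ε(v)=0·0, αω(v)=-14·0, βω(u)=-6·1; sum ≡ 0  ⇒  +1.
(a,b)_19: α=-1, u≡11; β=0, v≡13 (mod 19); (11|19)=+1, (13|19)=-1; sign (−1)^0·+1^0·-1^-1 = -1.
(a,b)_3: α=0, u≡1; β=2, v≡2 (mod 3); (1|3)=+1, (2|3)=-1; sign (−1)^0·+1^2·-1^0 = +1.
(a,b)_7: α=-2, u≡4; β=-2, v≡1 (mod 7); (4|7)=+1, (1|7)=+1; sign (−1)^0·+1^-2·+1^-2 = +1.
(a,b)_13: α=1, u≡9; β=0, v≡9 (mod 13); (9|13)=+1, (9|13)=+1; sign (−1)^0·+1^0·+1^1 = +1.
(a,b)_5: α=3, u≡3; β=3, v≡1 (mod 5); (3|5)=-1, (1|5)=+1; sign (−1)^0·-1^3·+1^3 = -1.
(a,b)_∞: sgn(-1235)=−, sgn(-55)=−, so -1.
(a,b)_11: α=4, u≡7; β=1, v≡8 (mod 11); (7|11)=-1, (8|11)=-1; sign (−1)^0·-1^1·-1^4 = -1.
|Ram(-1235, -55)| = 4, even; anisotropic at {5, 11, 19, ∞}.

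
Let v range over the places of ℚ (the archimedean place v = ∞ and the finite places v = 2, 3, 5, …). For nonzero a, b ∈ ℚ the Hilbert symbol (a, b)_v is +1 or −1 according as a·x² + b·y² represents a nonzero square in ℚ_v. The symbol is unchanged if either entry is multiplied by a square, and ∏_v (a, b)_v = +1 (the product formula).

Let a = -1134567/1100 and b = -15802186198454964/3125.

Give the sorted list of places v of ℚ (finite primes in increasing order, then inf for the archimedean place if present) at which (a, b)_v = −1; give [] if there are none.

(a, b) ≡ (-154077, -1705) mod (ℚ^×)²; places V = {2, 3, 5, 7, 11, 23, 29, 31, ∞}.
(a,b)_11: α=-1, u≡6; β=1, v≡7 (mod 11); (6|11)=-1, (7|11)=-1; sign (−1)^1·-1^1·-1^-1 = -1.
(a,b)_7: α=1, u≡4; β=2, v≡6 (mod 7); (4|7)=+1, (6|7)=-1; sign (−1)^0·+1^2·-1^1 = -1.
(a,b)_29: α=1, u≡1; β=2, v≡1 (mod 29); (1|29)=+1, (1|29)=+1; sign (−1)^0·+1^2·+1^1 = +1.
(a,b)_5: α=-2, u≡2; β=-5, v≡1 (mod 5); (2|5)=-1, (1|5)=+1; sign (−1)^0·-1^-5·+1^-2 = -1.
(a,b)_31: α=0, u≡27; β=1, v≡16 (mod 31); (27|31)=-1, (16|31)=+1; sign (−1)^0·-1^1·+1^0 = -1.
(a,b)_3: α=5, u≡1; β=12, v≡2 (mod 3); (1|3)=+1, (2|3)=-1; sign (−1)^0·+1^12·-1^5 = -1.
(a,b)_∞: sgn(-154077)=−, sgn(-1705)=−, so -1.
(a,b)_23: α=1, u≡10; β=2, v≡20 (mod 23); (10|23)=-1, (20|23)=-1; sign (−1)^0·-1^2·-1^1 = -1.
(a,b)_2: α=-2, β=2; u≡3, v≡7 (mod 8); ε(u)ε(v)=1·1, αω(v)=-2·0, βω(u)=2·1; sum ≡ 1  ⇒  -1.
(-154077, -1705 / ℚ) ramifies at {2, 3, 5, 7, 11, 23, 31, ∞}: a division algebra.

[2, 3, 5, 7, 11, 23, 31, inf]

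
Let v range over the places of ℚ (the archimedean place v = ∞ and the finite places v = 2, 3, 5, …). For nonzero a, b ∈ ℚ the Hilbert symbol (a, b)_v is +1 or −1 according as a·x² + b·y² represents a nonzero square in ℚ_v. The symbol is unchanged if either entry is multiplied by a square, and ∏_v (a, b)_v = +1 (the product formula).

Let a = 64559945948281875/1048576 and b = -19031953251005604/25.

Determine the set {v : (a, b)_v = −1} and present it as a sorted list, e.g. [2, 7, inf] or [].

[2, 3, 29, 41]

(a, b) ≡ (1131, -24969) mod (ℚ^×)²; places V = {2, 3, 5, 7, 13, 29, 41, ∞}.
(a,b)_3: α=9, u≡2; β=5, v≡2 (mod 3); (2|3)=-1, (2|3)=-1; sign (−1)^1·-1^5·-1^9 = -1.
(a,b)_7: α=2, u≡4; β=3, v≡5 (mod 7); (4|7)=+1, (5|7)=-1; sign (−1)^0·+1^3·-1^2 = +1.
(a,b)_5: α=4, u≡1; β=-2, v≡1 (mod 5); (1|5)=+1, (1|5)=+1; sign (−1)^0·+1^-2·+1^4 = +1.
(a,b)_2: α=-20, β=2; u≡3, v≡7 (mod 8); ε(u)ε(v)=1·1, αω(v)=-20·0, βω(u)=2·1; sum ≡ 1  ⇒  -1.
(a,b)_13: α=3, u≡9; β=4, v≡4 (mod 13); (9|13)=+1, (4|13)=+1; sign (−1)^0·+1^4·+1^3 = +1.
(a,b)_41: α=2, u≡6; β=3, v≡13 (mod 41); (6|41)=-1, (13|41)=-1; sign (−1)^0·-1^3·-1^2 = -1.
(a,b)_29: α=1, u≡19; β=1, v≡28 (mod 29); (19|29)=-1, (28|29)=+1; sign (−1)^0·-1^1·+1^1 = -1.
(a,b)_∞: sgn(1131)=+, sgn(-24969)=−, so +1.
Ram(1131, -24969) = {2, 3, 29, 41}; no ℚ_2-point on the conic.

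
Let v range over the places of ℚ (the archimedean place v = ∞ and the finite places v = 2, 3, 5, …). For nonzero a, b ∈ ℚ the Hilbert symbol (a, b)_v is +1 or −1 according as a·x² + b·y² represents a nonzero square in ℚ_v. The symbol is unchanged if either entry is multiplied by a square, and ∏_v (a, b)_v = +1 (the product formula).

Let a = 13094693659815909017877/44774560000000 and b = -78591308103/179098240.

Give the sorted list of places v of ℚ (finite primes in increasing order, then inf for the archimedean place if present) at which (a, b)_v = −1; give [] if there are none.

(a, b) ≡ (16530, -181830) mod (ℚ^×)²; places V = {2, 3, 5, 7, 11, 13, 19, 23, 29, ∞}.
(a,b)_7: α=4, u≡3; β=2, v≡1 (mod 7); (3|7)=-1, (1|7)=+1; sign (−1)^0·-1^2·+1^4 = +1.
(a,b)_5: α=-7, u≡4; β=-1, v≡4 (mod 5); (4|5)=+1, (4|5)=+1; sign (−1)^0·+1^-1·+1^-7 = +1.
(a,b)_∞: sgn(16530)=+, sgn(-181830)=−, so +1.
(a,b)_2: α=-11, β=-7; u≡1, v≡5 (mod 8); ε(u)ε(v)=0·0, αω(v)=-11·1, βω(u)=-7·0; sum ≡ 1  ⇒  -1.
(a,b)_23: α=-4, u≡4; β=-4, v≡16 (mod 23); (4|23)=+1, (16|23)=+1; sign (−1)^0·+1^-4·+1^-4 = +1.
(a,b)_11: α=2, u≡10; β=3, v≡5 (mod 11); (10|11)=-1, (5|11)=+1; sign (−1)^0·-1^3·+1^2 = -1.
(a,b)_3: α=13, u≡2; β=7, v≡2 (mod 3); (2|3)=-1, (2|3)=-1; sign (−1)^1·-1^7·-1^13 = -1.
(a,b)_29: α=3, u≡19; β=1, v≡23 (mod 29); (19|29)=-1, (23|29)=+1; sign (−1)^0·-1^1·+1^3 = -1.
(a,b)_19: α=3, u≡8; β=1, v≡9 (mod 19); (8|19)=-1, (9|19)=+1; sign (−1)^1·-1^1·+1^3 = +1.
(a,b)_13: α=2, u≡7; β=0, v≡12 (mod 13); (7|13)=-1, (12|13)=+1; sign (−1)^0·-1^0·+1^2 = +1.
|Ram(16530, -181830)| = 4, even; anisotropic at {2, 3, 11, 29}.

[2, 3, 11, 29]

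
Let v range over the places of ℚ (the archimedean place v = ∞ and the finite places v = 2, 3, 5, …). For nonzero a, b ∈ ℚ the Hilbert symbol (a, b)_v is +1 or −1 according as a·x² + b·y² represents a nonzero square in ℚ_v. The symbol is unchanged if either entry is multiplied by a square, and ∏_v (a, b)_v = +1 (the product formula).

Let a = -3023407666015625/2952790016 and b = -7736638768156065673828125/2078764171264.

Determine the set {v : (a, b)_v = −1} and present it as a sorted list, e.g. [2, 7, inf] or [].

(a, b) ≡ (-1418395, -5) mod (ℚ^×)²; places V = {2, 3, 5, 7, 11, 17, 37, 41, ∞}.
(a,b)_3: α=0, u≡2; β=4, v≡1 (mod 3); (2|3)=-1, (1|3)=+1; sign (−1)^0·-1^4·+1^0 = +1.
(a,b)_5: α=11, u≡1; β=13, v≡4 (mod 5); (1|5)=+1, (4|5)=+1; sign (−1)^0·+1^13·+1^11 = +1.
(a,b)_7: α=4, u≡4; β=6, v≡2 (mod 7); (4|7)=+1, (2|7)=+1; sign (−1)^0·+1^6·+1^4 = +1.
(a,b)_2: α=-28, β=-34; u≡5, v≡3 (mod 8); ε(u)ε(v)=0·1, αω(v)=-28·1, βω(u)=-34·1; sum ≡ 0  ⇒  +1.
(a,b)_17: α=1, u≡16; β=2, v≡12 (mod 17); (16|17)=+1, (12|17)=-1; sign (−1)^0·+1^2·-1^1 = -1.
(a,b)_41: α=1, u≡37; β=2, v≡1 (mod 41); (37|41)=+1, (1|41)=+1; sign (−1)^0·+1^2·+1^1 = +1.
(a,b)_∞: sgn(-1418395)=−, sgn(-5)=−, so -1.
(a,b)_11: α=-1, u≡8; β=-2, v≡10 (mod 11); (8|11)=-1, (10|11)=-1; sign (−1)^0·-1^-2·-1^-1 = -1.
(a,b)_37: α=1, u≡3; β=2, v≡14 (mod 37); (3|37)=+1, (14|37)=-1; sign (−1)^0·+1^2·-1^1 = -1.
Ram(-1418395, -5) = {11, 17, 37, ∞}; no ℚ_11-point on the conic.

[11, 17, 37, inf]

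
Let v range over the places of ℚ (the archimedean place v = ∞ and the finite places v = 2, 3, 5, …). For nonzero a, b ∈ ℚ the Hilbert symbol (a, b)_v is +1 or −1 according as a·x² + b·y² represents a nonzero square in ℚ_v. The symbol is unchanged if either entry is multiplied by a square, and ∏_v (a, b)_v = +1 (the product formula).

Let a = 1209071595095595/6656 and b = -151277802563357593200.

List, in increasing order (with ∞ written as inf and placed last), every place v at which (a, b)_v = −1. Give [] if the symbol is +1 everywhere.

[3, 5, 7, 17]

(a, b) ≡ (15470, -3927) mod (ℚ^×)²; places V = {2, 3, 5, 7, 11, 13, 17, ∞}.
(a,b)_7: α=3, u≡6; β=7, v≡3 (mod 7); (6|7)=-1, (3|7)=-1; sign (−1)^1·-1^7·-1^3 = -1.
(a,b)_2: α=-9, β=4; u≡7, v≡1 (mod 8); ε(u)ε(v)=1·0, αω(v)=-9·0, βω(u)=4·0; sum ≡ 0  ⇒  +1.
(a,b)_17: α=3, u≡9; β=5, v≡3 (mod 17); (9|17)=+1, (3|17)=-1; sign (−1)^0·+1^5·-1^3 = -1.
(a,b)_11: α=6, u≡5; β=3, v≡2 (mod 11); (5|11)=+1, (2|11)=-1; sign (−1)^0·+1^3·-1^6 = +1.
(a,b)_13: α=-1, u≡2; β=0, v≡1 (mod 13); (2|13)=-1, (1|13)=+1; sign (−1)^0·-1^0·+1^-1 = +1.
(a,b)_3: α=4, u≡2; β=5, v≡2 (mod 3); (2|3)=-1, (2|3)=-1; sign (−1)^0·-1^5·-1^4 = -1.
(a,b)_5: α=1, u≡4; β=2, v≡2 (mod 5); (4|5)=+1, (2|5)=-1; sign (−1)^0·+1^2·-1^1 = -1.
(a,b)_∞: sgn(15470)=+, sgn(-3927)=−, so +1.
Ram(15470, -3927) = {3, 5, 7, 17}; no ℚ_3-point on the conic.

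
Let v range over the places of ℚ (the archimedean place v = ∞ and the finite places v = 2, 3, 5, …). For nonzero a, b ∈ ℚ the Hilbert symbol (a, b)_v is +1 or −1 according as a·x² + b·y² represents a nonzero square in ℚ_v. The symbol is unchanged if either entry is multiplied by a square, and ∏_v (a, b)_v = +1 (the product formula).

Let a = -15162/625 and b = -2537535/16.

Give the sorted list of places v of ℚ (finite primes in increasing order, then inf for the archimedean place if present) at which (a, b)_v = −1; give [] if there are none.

[5, 7, 11, inf]

Mod squares: a ≡ -42, b ≡ -15015. Check v ∈ {∞, 2, 3, 5, 7, 11, 13, 19}.
v=5: a=5^-4·(≡3), b=5^1·(≡3) mod 5; (3|5)=-1, (3|5)=-1; (−1)^{-4·1·2}·(-1)^1·(-1)^-4 = -1.
v=7: a=7^1·(≡2), b=7^1·(≡2) mod 7; (2|7)=+1, (2|7)=+1; (−1)^{1·1·3}·(+1)^1·(+1)^1 = -1.
v=13: a=13^0·(≡9), b=13^3·(≡5) mod 13; (9|13)=+1, (5|13)=-1; (−1)^{0·3·6}·(+1)^3·(-1)^0 = +1.
v=2: v_2(a)=1, v_2(b)=-4; units ≡ 3, 1 (mod 8); ε·ε+αω+βω = 1·0+1·0+-4·1 ≡ 0  ⇒  (a,b)_2 = +1.
v=∞: -42 < 0 and -15015 < 0  ⇒  (a,b)_∞ = -1.
v=11: a=11^0·(≡2), b=11^1·(≡8) mod 11; (2|11)=-1, (8|11)=-1; (−1)^{0·1·5}·(-1)^1·(-1)^0 = -1.
v=3: a=3^1·(≡1), b=3^1·(≡2) mod 3; (1|3)=+1, (2|3)=-1; (−1)^{1·1·1}·(+1)^1·(-1)^1 = +1.
v=19: a=19^2·(≡2), b=19^0·(≡3) mod 19; (2|19)=-1, (3|19)=-1; (−1)^{2·0·9}·(-1)^0·(-1)^2 = +1.
Ram(-42, -15015) = {5, 7, 11, ∞}; no ℚ_5-point on the conic.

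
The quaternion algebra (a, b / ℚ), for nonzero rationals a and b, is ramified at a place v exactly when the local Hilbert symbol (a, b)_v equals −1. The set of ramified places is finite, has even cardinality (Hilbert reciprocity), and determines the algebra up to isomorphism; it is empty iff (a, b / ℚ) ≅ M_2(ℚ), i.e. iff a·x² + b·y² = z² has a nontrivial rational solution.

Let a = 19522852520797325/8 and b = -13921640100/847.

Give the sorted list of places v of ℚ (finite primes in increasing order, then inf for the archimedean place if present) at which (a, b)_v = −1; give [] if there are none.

[7, 19]

(a, b) ≡ (874, -7) mod (ℚ^×)²; places V = {2, 3, 5, 7, 11, 19, 23, ∞}.
(a,b)_19: α=5, u≡12; β=2, v≡13 (mod 19); (12|19)=-1, (13|19)=-1; sign (−1)^0·-1^2·-1^5 = -1.
(a,b)_7: α=2, u≡6; β=-1, v≡5 (mod 7); (6|7)=-1, (5|7)=-1; sign (−1)^0·-1^-1·-1^2 = -1.
(a,b)_3: α=0, u≡1; β=6, v≡2 (mod 3); (1|3)=+1, (2|3)=-1; sign (−1)^0·+1^6·-1^0 = +1.
(a,b)_11: α=0, u≡5; β=-2, v≡4 (mod 11); (5|11)=+1, (4|11)=+1; sign (−1)^0·+1^-2·+1^0 = +1.
(a,b)_2: α=-3, β=2; u≡5, v≡1 (mod 8); ε(u)ε(v)=0·0, αω(v)=-3·0, βω(u)=2·1; sum ≡ 0  ⇒  +1.
(a,b)_5: α=2, u≡1; β=2, v≡3 (mod 5); (1|5)=+1, (3|5)=-1; sign (−1)^0·+1^2·-1^2 = +1.
(a,b)_23: α=5, u≡14; β=2, v≡6 (mod 23); (14|23)=-1, (6|23)=+1; sign (−1)^0·-1^2·+1^5 = +1.
(a,b)_∞: sgn(874)=+, sgn(-7)=−, so +1.
Ram(874, -7) = {7, 19}; no ℚ_7-point on the conic.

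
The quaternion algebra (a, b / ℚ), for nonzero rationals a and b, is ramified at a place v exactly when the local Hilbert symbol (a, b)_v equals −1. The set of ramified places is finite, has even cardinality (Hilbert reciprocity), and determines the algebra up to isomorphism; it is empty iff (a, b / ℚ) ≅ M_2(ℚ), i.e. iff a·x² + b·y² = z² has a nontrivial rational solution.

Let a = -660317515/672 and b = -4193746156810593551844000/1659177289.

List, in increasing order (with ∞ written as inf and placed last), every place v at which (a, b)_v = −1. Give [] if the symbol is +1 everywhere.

[2, 3, 5, inf]

Mod squares: a ≡ -30030, b ≡ -10. Check v ∈ {∞, 2, 3, 5, 7, 11, 13, 23, 29, 31}.
v=31: a=31^4·(≡25), b=31^10·(≡23) mod 31; (25|31)=+1, (23|31)=-1; (−1)^{4·10·15}·(+1)^10·(-1)^4 = +1.
v=11: a=11^1·(≡5), b=11^-2·(≡1) mod 11; (5|11)=+1, (1|11)=+1; (−1)^{1·-2·5}·(+1)^-2·(+1)^1 = +1.
v=23: a=23^0·(≡13), b=23^-4·(≡13) mod 23; (13|23)=+1, (13|23)=+1; (−1)^{0·-4·11}·(+1)^-4·(+1)^0 = +1.
v=∞: -30030 < 0 and -10 < 0  ⇒  (a,b)_∞ = -1.
v=2: v_2(a)=-5, v_2(b)=5; units ≡ 1, 3 (mod 8); ε·ε+αω+βω = 0·1+-5·1+5·0 ≡ 1  ⇒  (a,b)_2 = -1.
v=3: a=3^-1·(≡1), b=3^2·(≡2) mod 3; (1|3)=+1, (2|3)=-1; (−1)^{-1·2·1}·(+1)^2·(-1)^-1 = -1.
v=13: a=13^1·(≡4), b=13^2·(≡9) mod 13; (4|13)=+1, (9|13)=+1; (−1)^{1·2·6}·(+1)^2·(+1)^1 = +1.
v=5: a=5^1·(≡1), b=5^3·(≡2) mod 5; (1|5)=+1, (2|5)=-1; (−1)^{1·3·2}·(+1)^3·(-1)^1 = -1.
v=7: a=7^-1·(≡2), b=7^-2·(≡1) mod 7; (2|7)=+1, (1|7)=+1; (−1)^{-1·-2·3}·(+1)^-2·(+1)^-1 = +1.
v=29: a=29^0·(≡3), b=29^2·(≡27) mod 29; (3|29)=-1, (27|29)=-1; (−1)^{0·2·14}·(-1)^2·(-1)^0 = +1.
(-30030, -10 / ℚ) ramifies at {2, 3, 5, ∞}: a division algebra.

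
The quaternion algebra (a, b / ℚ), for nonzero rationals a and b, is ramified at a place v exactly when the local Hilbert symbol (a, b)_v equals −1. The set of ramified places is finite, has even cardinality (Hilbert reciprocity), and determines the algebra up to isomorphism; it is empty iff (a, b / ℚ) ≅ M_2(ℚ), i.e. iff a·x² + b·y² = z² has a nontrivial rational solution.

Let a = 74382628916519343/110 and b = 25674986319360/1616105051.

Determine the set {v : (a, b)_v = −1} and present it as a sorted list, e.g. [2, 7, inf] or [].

[2, 3, 5, 11, 19, 29]

Mod squares: a ≡ 9570, b ≡ 1272810. Check v ∈ {∞, 2, 3, 5, 7, 11, 17, 19, 23, 29, 31}.
v=7: a=7^4·(≡4), b=7^5·(≡6) mod 7; (4|7)=+1, (6|7)=-1; (−1)^{4·5·3}·(+1)^5·(-1)^4 = +1.
v=11: a=11^-1·(≡9), b=11^-1·(≡4) mod 11; (9|11)=+1, (4|11)=+1; (−1)^{-1·-1·5}·(+1)^-1·(+1)^-1 = -1.
v=2: v_2(a)=-1, v_2(b)=9; units ≡ 1, 5 (mod 8); ε·ε+αω+βω = 0·0+-1·1+9·0 ≡ 1  ⇒  (a,b)_2 = -1.
v=5: a=5^-1·(≡4), b=5^1·(≡2) mod 5; (4|5)=+1, (2|5)=-1; (−1)^{-1·1·2}·(+1)^1·(-1)^-1 = -1.
v=31: a=31^0·(≡29), b=31^-2·(≡17) mod 31; (29|31)=-1, (17|31)=-1; (−1)^{0·-2·15}·(-1)^-2·(-1)^0 = +1.
v=29: a=29^3·(≡14), b=29^1·(≡28) mod 29; (14|29)=-1, (28|29)=+1; (−1)^{3·1·14}·(-1)^1·(+1)^3 = -1.
v=∞: 9570 > 0 and 1272810 > 0  ⇒  (a,b)_∞ = +1.
v=19: a=19^6·(≡3), b=19^3·(≡2) mod 19; (3|19)=-1, (2|19)=-1; (−1)^{6·3·9}·(-1)^3·(-1)^6 = -1.
v=17: a=17^0·(≡1), b=17^-2·(≡7) mod 17; (1|17)=+1, (7|17)=-1; (−1)^{0·-2·8}·(+1)^-2·(-1)^0 = +1.
v=3: a=3^3·(≡1), b=3^1·(≡1) mod 3; (1|3)=+1, (1|3)=+1; (−1)^{3·1·1}·(+1)^1·(+1)^3 = -1.
v=23: a=23^0·(≡13), b=23^-2·(≡4) mod 23; (13|23)=+1, (4|23)=+1; (−1)^{0·-2·11}·(+1)^-2·(+1)^0 = +1.
|Ram(9570, 1272810)| = 6, even; anisotropic at {2, 3, 5, 11, 19, 29}.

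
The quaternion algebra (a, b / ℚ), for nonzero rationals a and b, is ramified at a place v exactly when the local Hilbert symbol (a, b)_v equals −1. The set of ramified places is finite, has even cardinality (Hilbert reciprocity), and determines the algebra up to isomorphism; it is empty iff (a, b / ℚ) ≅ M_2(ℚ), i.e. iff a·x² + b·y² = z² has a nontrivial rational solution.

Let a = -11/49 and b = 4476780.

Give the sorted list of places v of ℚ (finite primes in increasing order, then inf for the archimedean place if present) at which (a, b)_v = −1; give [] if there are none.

(a, b) ≡ (-11, 124355) mod (ℚ^×)²; places V = {2, 3, 5, 7, 11, 17, 19, ∞}.
(a,b)_2: α=0, β=2; u≡5, v≡3 (mod 8); ε(u)ε(v)=0·1, αω(v)=0·1, βω(u)=2·1; sum ≡ 0  ⇒  +1.
(a,b)_7: α=-2, u≡3; β=1, v≡6 (mod 7); (3|7)=-1, (6|7)=-1; sign (−1)^0·-1^1·-1^-2 = -1.
(a,b)_17: α=0, u≡14; β=1, v≡10 (mod 17); (14|17)=-1, (10|17)=-1; sign (−1)^0·-1^1·-1^0 = -1.
(a,b)_19: α=0, u≡18; β=1, v≡1 (mod 19); (18|19)=-1, (1|19)=+1; sign (−1)^0·-1^1·+1^0 = -1.
(a,b)_∞: sgn(-11)=−, sgn(124355)=+, so +1.
(a,b)_5: α=0, u≡1; β=1, v≡1 (mod 5); (1|5)=+1, (1|5)=+1; sign (−1)^0·+1^1·+1^0 = +1.
(a,b)_11: α=1, u≡2; β=1, v≡2 (mod 11); (2|11)=-1, (2|11)=-1; sign (−1)^1·-1^1·-1^1 = -1.
(a,b)_3: α=0, u≡1; β=2, v≡2 (mod 3); (1|3)=+1, (2|3)=-1; sign (−1)^0·+1^2·-1^0 = +1.
|Ram(-11, 124355)| = 4, even; anisotropic at {7, 11, 17, 19}.

[7, 11, 17, 19]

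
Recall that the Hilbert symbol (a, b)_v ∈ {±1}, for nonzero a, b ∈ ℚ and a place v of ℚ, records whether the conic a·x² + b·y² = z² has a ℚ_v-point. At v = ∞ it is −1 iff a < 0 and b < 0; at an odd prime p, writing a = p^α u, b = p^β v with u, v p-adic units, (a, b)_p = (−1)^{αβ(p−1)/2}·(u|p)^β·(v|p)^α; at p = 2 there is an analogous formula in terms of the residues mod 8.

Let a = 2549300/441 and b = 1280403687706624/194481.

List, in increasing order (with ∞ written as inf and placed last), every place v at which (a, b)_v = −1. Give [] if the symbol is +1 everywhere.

[]

(a, b) ≡ (25493, 481) mod (ℚ^×)²; places V = {2, 3, 5, 7, 13, 37, 53, ∞}.
(a,b)_13: α=1, u≡5; β=3, v≡5 (mod 13); (5|13)=-1, (5|13)=-1; sign (−1)^0·-1^3·-1^1 = +1.
(a,b)_37: α=1, u≡35; β=3, v≡2 (mod 37); (35|37)=-1, (2|37)=-1; sign (−1)^0·-1^3·-1^1 = +1.
(a,b)_53: α=1, u≡36; β=2, v≡40 (mod 53); (36|53)=+1, (40|53)=+1; sign (−1)^0·+1^2·+1^1 = +1.
(a,b)_5: α=2, u≡2; β=0, v≡4 (mod 5); (2|5)=-1, (4|5)=+1; sign (−1)^0·-1^0·+1^2 = +1.
(a,b)_3: α=-2, u≡2; β=-4, v≡1 (mod 3); (2|3)=-1, (1|3)=+1; sign (−1)^0·-1^-4·+1^-2 = +1.
(a,b)_2: α=2, β=12; u≡5, v≡1 (mod 8); ε(u)ε(v)=0·0, αω(v)=2·0, βω(u)=12·1; sum ≡ 0  ⇒  +1.
(a,b)_∞: sgn(25493)=+, sgn(481)=+, so +1.
(a,b)_7: α=-2, u≡6; β=-4, v≡3 (mod 7); (6|7)=-1, (3|7)=-1; sign (−1)^0·-1^-4·-1^-2 = +1.
Every local symbol is +1, so the conic 25493·x² + 481·y² = z² has ℚ_v-points for all v and hence a ℚ-point; (a, b / ℚ) ≅ M_2(ℚ).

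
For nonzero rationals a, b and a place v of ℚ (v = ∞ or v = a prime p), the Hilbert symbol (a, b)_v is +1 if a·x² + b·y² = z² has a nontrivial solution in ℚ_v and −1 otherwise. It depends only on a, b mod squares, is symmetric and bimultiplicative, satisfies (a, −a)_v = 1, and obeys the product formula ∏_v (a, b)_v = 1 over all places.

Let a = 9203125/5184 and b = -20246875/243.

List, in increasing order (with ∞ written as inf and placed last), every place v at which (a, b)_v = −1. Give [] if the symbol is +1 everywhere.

(a, b) ≡ (589, -97185) mod (ℚ^×)²; places V = {2, 3, 5, 11, 19, 31, ∞}.
(a,b)_3: α=-4, u≡1; β=-5, v≡2 (mod 3); (1|3)=+1, (2|3)=-1; sign (−1)^0·+1^-5·-1^-4 = +1.
(a,b)_∞: sgn(589)=+, sgn(-97185)=−, so +1.
(a,b)_11: α=0, u≡10; β=1, v≡5 (mod 11); (10|11)=-1, (5|11)=+1; sign (−1)^0·-1^1·+1^0 = -1.
(a,b)_5: α=6, u≡1; β=5, v≡2 (mod 5); (1|5)=+1, (2|5)=-1; sign (−1)^0·+1^5·-1^6 = +1.
(a,b)_19: α=1, u≡10; β=1, v≡12 (mod 19); (10|19)=-1, (12|19)=-1; sign (−1)^1·-1^1·-1^1 = -1.
(a,b)_2: α=-6, β=0; u≡5, v≡7 (mod 8); ε(u)ε(v)=0·1, αω(v)=-6·0, βω(u)=0·1; sum ≡ 0  ⇒  +1.
(a,b)_31: α=1, u≡16; β=1, v≡22 (mod 31); (16|31)=+1, (22|31)=-1; sign (−1)^1·+1^1·-1^1 = +1.
(589, -97185 / ℚ) ramifies at {11, 19}: a division algebra.

[11, 19]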